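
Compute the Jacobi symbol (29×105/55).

By multiplicativity, (29·105/55) = (29/55)·(105/55).
First factor (29/55):
(29/55)
  = (55/29)    [QR: 29 ≡ 1 mod 4, sign kept]
  = (26/29)    [55 ≡ 26 mod 29]
  = -(13/29)    [29 ≡ 5 mod 8 ⇒ (2/29) = -1]
  = -(29/13)    [QR: 13 ≡ 1 mod 4, sign kept]
  = -(3/13)    [29 ≡ 3 mod 13]
  = -(13/3)    [QR: 13 ≡ 1 mod 4, sign kept]
  = -(1/3)    [13 ≡ 1 mod 3]
  = -1    [(1/3) = 1]
Second factor (105/55):
(105/55)
  = (50/55)    [105 ≡ 50 mod 55]
  = (25/55)    [55 ≡ 7 mod 8 ⇒ (2/55) = +1]
  = (55/25)    [QR: 25 ≡ 1 mod 4, sign kept]
  = (5/25)    [55 ≡ 5 mod 25]
  = (25/5)    [QR: 5 ≡ 1 mod 4, sign kept]
  = (0/5)    [25 ≡ 0 mod 5]
  = 0    [numerator 0, gcd > 1]
Product: (-1)·(0) = 0.

0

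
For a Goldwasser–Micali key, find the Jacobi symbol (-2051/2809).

1

(-2051/2809)
  = (758/2809)    [-2051 ≡ 758 mod 2809]
  = (379/2809)    [2809 ≡ 1 mod 8 ⇒ (2/2809) = +1]
  = (2809/379)    [QR: 2809 ≡ 1 mod 4, sign kept]
  = (156/379)    [2809 ≡ 156 mod 379]
  = (39/379)    [379 ≡ 3 mod 8 ⇒ (2/379)^2 = +1]
  = -(379/39)    [QR: both ≡ 3 mod 4, sign flips]
  = -(28/39)    [379 ≡ 28 mod 39]
  = -(7/39)    [39 ≡ 7 mod 8 ⇒ (2/39)^2 = +1]
  = (39/7)    [QR: both ≡ 3 mod 4, sign flips]
  = (4/7)    [39 ≡ 4 mod 7]
  = (1/7)    [7 ≡ 7 mod 8 ⇒ (2/7)^2 = +1]
  = 1    [(1/7) = 1]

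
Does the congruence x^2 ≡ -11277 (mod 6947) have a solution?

yes

Reduce the numerator: -11277 ≡ 2617 (mod 6947), so (-11277/6947) = (2617/6947).
2617 ≡ 1 (mod 4), so quadratic reciprocity gives (2617/6947) = (6947/2617). Reduce: 6947 ≡ 1713 (mod 2617). Now have (1713/2617).
1713 ≡ 1 (mod 4), so quadratic reciprocity gives (1713/2617) = (2617/1713). Reduce: 2617 ≡ 904 (mod 1713). Now have (904/1713).
Factor out 2: 904 = 2^3·113. Since 1713 ≡ 1 (mod 8), (2/1713) = +1, and (2/1713)^3 = +1. Now have (113/1713).
113 ≡ 1 (mod 4), so quadratic reciprocity gives (113/1713) = (1713/113). Reduce: 1713 ≡ 18 (mod 113). Now have (18/113).
Factor out 2: 18 = 2·9. Since 113 ≡ 1 (mod 8), (2/113) = +1. Now have (9/113).
9 ≡ 1 (mod 4), so quadratic reciprocity gives (9/113) = (113/9). Reduce: 113 ≡ 5 (mod 9). Now have (5/9).
5 ≡ 1 (mod 4), so quadratic reciprocity gives (5/9) = (9/5). Reduce: 9 ≡ 4 (mod 5). Now have (4/5).
Factor out 2: 4 = 2^2. Since 5 ≡ 5 (mod 8), (2/5) = -1, and (2/5)^2 = +1. Now have (1/5).
(1/5) = 1. Collecting the sign factors: 1.
The Legendre symbol is 1, so x^2 ≡ -11277 (mod 6947) has solution.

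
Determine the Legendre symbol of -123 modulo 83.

-1

Reduce the numerator: -123 ≡ 43 (mod 83), so (-123 / 83) = (43 / 83).
Both 43 ≡ 3 and 83 ≡ 3 (mod 4), so reciprocity gives (43 / 83) = -(83 / 43). Reduce: 83 ≡ 40 (mod 43). Now have -(40 / 43).
Factor out 2: 40 = 2^3·5. Since 43 ≡ 3 (mod 8), (2 / 43) = -1, and (2 / 43)^3 = -1. Now have (5 / 43).
5 ≡ 1 (mod 4), so quadratic reciprocity gives (5 / 43) = (43 / 5). Reduce: 43 ≡ 3 (mod 5). Now have (3 / 5).
5 ≡ 1 (mod 4), so quadratic reciprocity gives (3 / 5) = (5 / 3). Reduce: 5 ≡ 2 (mod 3). Now have (2 / 3).
Factor out 2: 2 = 2. Since 3 ≡ 3 (mod 8), (2 / 3) = -1. Now have -(1 / 3).
(1 / 3) = 1. Collecting the sign factors: -1.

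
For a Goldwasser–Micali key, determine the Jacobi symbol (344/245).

(344/245)
  = (99/245)    [344 ≡ 99 mod 245]
  = (245/99)    [QR: 245 ≡ 1 mod 4, sign kept]
  = (47/99)    [245 ≡ 47 mod 99]
  = -(99/47)    [QR: both ≡ 3 mod 4, sign flips]
  = -(5/47)    [99 ≡ 5 mod 47]
  = -(47/5)    [QR: 5 ≡ 1 mod 4, sign kept]
  = -(2/5)    [47 ≡ 2 mod 5]
  = (1/5)    [5 ≡ 5 mod 8 ⇒ (2/5) = -1]
  = 1    [(1/5) = 1]

1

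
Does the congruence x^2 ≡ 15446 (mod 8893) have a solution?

Reduce the numerator: 15446 ≡ 6553 (mod 8893), so (15446/8893) = (6553/8893).
6553 ≡ 1 (mod 4), so quadratic reciprocity gives (6553/8893) = (8893/6553). Reduce: 8893 ≡ 2340 (mod 6553). Now have (2340/6553).
Factor out 2: 2340 = 2^2·585. Since 6553 ≡ 1 (mod 8), (2/6553) = +1, and (2/6553)^2 = +1. Now have (585/6553).
585 ≡ 1 (mod 4), so quadratic reciprocity gives (585/6553) = (6553/585). Reduce: 6553 ≡ 118 (mod 585). Now have (118/585).
Factor out 2: 118 = 2·59. Since 585 ≡ 1 (mod 8), (2/585) = +1. Now have (59/585).
585 ≡ 1 (mod 4), so quadratic reciprocity gives (59/585) = (585/59). Reduce: 585 ≡ 54 (mod 59). Now have (54/59).
Factor out 2: 54 = 2·27. Since 59 ≡ 3 (mod 8), (2/59) = -1. Now have -(27/59).
Both 27 ≡ 3 and 59 ≡ 3 (mod 4), so reciprocity gives (27/59) = -(59/27). Reduce: 59 ≡ 5 (mod 27). Now have (5/27).
5 ≡ 1 (mod 4), so quadratic reciprocity gives (5/27) = (27/5). Reduce: 27 ≡ 2 (mod 5). Now have (2/5).
Factor out 2: 2 = 2. Since 5 ≡ 5 (mod 8), (2/5) = -1. Now have -(1/5).
(1/5) = 1. Collecting the sign factors: -1.
(15446/8893) = -1, and 8893 is prime, so 15446 is not a quadratic residue mod 8893.

no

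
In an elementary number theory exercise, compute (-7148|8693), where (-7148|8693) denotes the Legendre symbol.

1

Pull out -1: (-7148|8693) = (-1|8693)·(7148|8693). Since 8693 ≡ 1 (mod 4), (-1|8693) = +1. Now have (7148|8693).
Factor out 2: 7148 = 2^2·1787. Since 8693 ≡ 5 (mod 8), (2|8693) = -1, and (2|8693)^2 = +1. Now have (1787|8693).
8693 ≡ 1 (mod 4), so quadratic reciprocity gives (1787|8693) = (8693|1787). Reduce: 8693 ≡ 1545 (mod 1787). Now have (1545|1787).
1545 ≡ 1 (mod 4), so quadratic reciprocity gives (1545|1787) = (1787|1545). Reduce: 1787 ≡ 242 (mod 1545). Now have (242|1545).
Factor out 2: 242 = 2·121. Since 1545 ≡ 1 (mod 8), (2|1545) = +1. Now have (121|1545).
121 ≡ 1 (mod 4), so quadratic reciprocity gives (121|1545) = (1545|121). Reduce: 1545 ≡ 93 (mod 121). Now have (93|121).
93 ≡ 1 (mod 4), so quadratic reciprocity gives (93|121) = (121|93). Reduce: 121 ≡ 28 (mod 93). Now have (28|93).
Factor out 2: 28 = 2^2·7. Since 93 ≡ 5 (mod 8), (2|93) = -1, and (2|93)^2 = +1. Now have (7|93).
93 ≡ 1 (mod 4), so quadratic reciprocity gives (7|93) = (93|7). Reduce: 93 ≡ 2 (mod 7). Now have (2|7).
Factor out 2: 2 = 2. Since 7 ≡ 7 (mod 8), (2|7) = +1. Now have (1|7).
(1|7) = 1. Collecting the sign factors: 1.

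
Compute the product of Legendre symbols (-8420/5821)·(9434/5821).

1

By multiplicativity, (-8420·9434/5821) = (-8420/5821)·(9434/5821).
First factor (-8420/5821):
(-8420/5821)
  = (3222/5821)    [-8420 ≡ 3222 mod 5821]
  = -(1611/5821)    [5821 ≡ 5 mod 8 ⇒ (2/5821) = -1]
  = -(5821/1611)    [QR: 5821 ≡ 1 mod 4, sign kept]
  = -(988/1611)    [5821 ≡ 988 mod 1611]
  = -(247/1611)    [1611 ≡ 3 mod 8 ⇒ (2/1611)^2 = +1]
  = (1611/247)    [QR: both ≡ 3 mod 4, sign flips]
  = (129/247)    [1611 ≡ 129 mod 247]
  = (247/129)    [QR: 129 ≡ 1 mod 4, sign kept]
  = (118/129)    [247 ≡ 118 mod 129]
  = (59/129)    [129 ≡ 1 mod 8 ⇒ (2/129) = +1]
  = (129/59)    [QR: 129 ≡ 1 mod 4, sign kept]
  = (11/59)    [129 ≡ 11 mod 59]
  = -(59/11)    [QR: both ≡ 3 mod 4, sign flips]
  = -(4/11)    [59 ≡ 4 mod 11]
  = -(1/11)    [11 ≡ 3 mod 8 ⇒ (2/11)^2 = +1]
  = -1    [(1/11) = 1]
Second factor (9434/5821):
(9434/5821)
  = (3613/5821)    [9434 ≡ 3613 mod 5821]
  = (5821/3613)    [QR: 3613 ≡ 1 mod 4, sign kept]
  = (2208/3613)    [5821 ≡ 2208 mod 3613]
  = -(69/3613)    [3613 ≡ 5 mod 8 ⇒ (2/3613)^5 = -1]
  = -(3613/69)    [QR: 69 ≡ 1 mod 4, sign kept]
  = -(25/69)    [3613 ≡ 25 mod 69]
  = -(69/25)    [QR: 25 ≡ 1 mod 4, sign kept]
  = -(19/25)    [69 ≡ 19 mod 25]
  = -(25/19)    [QR: 25 ≡ 1 mod 4, sign kept]
  = -(6/19)    [25 ≡ 6 mod 19]
  = (3/19)    [19 ≡ 3 mod 8 ⇒ (2/19) = -1]
  = -(19/3)    [QR: both ≡ 3 mod 4, sign flips]
  = -(1/3)    [19 ≡ 1 mod 3]
  = -1    [(1/3) = 1]
Product: (-1)·(-1) = 1.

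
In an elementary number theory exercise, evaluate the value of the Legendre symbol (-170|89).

(-170|89)
  = (170|89)    [89 ≡ 1 mod 4 ⇒ (-1|89) = +1]
  = (81|89)    [170 ≡ 81 mod 89]
  = (89|81)    [QR: 81 ≡ 1 mod 4, sign kept]
  = (8|81)    [89 ≡ 8 mod 81]
  = (1|81)    [81 ≡ 1 mod 8 ⇒ (2|81)^3 = +1]
  = 1    [(1|81) = 1]

1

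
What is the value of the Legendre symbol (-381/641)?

1

(-381/641)
  = (260/641)    [-381 ≡ 260 mod 641]
  = (65/641)    [641 ≡ 1 mod 8 ⇒ (2/641)^2 = +1]
  = (641/65)    [QR: 65 ≡ 1 mod 4, sign kept]
  = (56/65)    [641 ≡ 56 mod 65]
  = (7/65)    [65 ≡ 1 mod 8 ⇒ (2/65)^3 = +1]
  = (65/7)    [QR: 65 ≡ 1 mod 4, sign kept]
  = (2/7)    [65 ≡ 2 mod 7]
  = (1/7)    [7 ≡ 7 mod 8 ⇒ (2/7) = +1]
  = 1    [(1/7) = 1]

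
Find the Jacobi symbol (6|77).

1

Factor out 2: 6 = 2·3. Since 77 ≡ 5 (mod 8), (2|77) = -1. Now have -(3|77).
77 ≡ 1 (mod 4), so quadratic reciprocity gives (3|77) = (77|3). Reduce: 77 ≡ 2 (mod 3). Now have -(2|3).
Factor out 2: 2 = 2. Since 3 ≡ 3 (mod 8), (2|3) = -1. Now have (1|3).
(1|3) = 1. Collecting the sign factors: 1.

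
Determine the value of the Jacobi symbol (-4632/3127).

-1

(-4632/3127)
  = -(4632/3127)    [3127 ≡ 3 mod 4 ⇒ (-1/3127) = -1]
  = -(1505/3127)    [4632 ≡ 1505 mod 3127]
  = -(3127/1505)    [QR: 1505 ≡ 1 mod 4, sign kept]
  = -(117/1505)    [3127 ≡ 117 mod 1505]
  = -(1505/117)    [QR: 117 ≡ 1 mod 4, sign kept]
  = -(101/117)    [1505 ≡ 101 mod 117]
  = -(117/101)    [QR: 101 ≡ 1 mod 4, sign kept]
  = -(16/101)    [117 ≡ 16 mod 101]
  = -(1/101)    [101 ≡ 5 mod 8 ⇒ (2/101)^4 = +1]
  = -1    [(1/101) = 1]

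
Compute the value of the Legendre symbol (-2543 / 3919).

-1

(-2543 / 3919)
  = (1376 / 3919)    [-2543 ≡ 1376 mod 3919]
  = (43 / 3919)    [3919 ≡ 7 mod 8 ⇒ (2 / 3919)^5 = +1]
  = -(3919 / 43)    [QR: both ≡ 3 mod 4, sign flips]
  = -(6 / 43)    [3919 ≡ 6 mod 43]
  = (3 / 43)    [43 ≡ 3 mod 8 ⇒ (2 / 43) = -1]
  = -(43 / 3)    [QR: both ≡ 3 mod 4, sign flips]
  = -(1 / 3)    [43 ≡ 1 mod 3]
  = -1    [(1 / 3) = 1]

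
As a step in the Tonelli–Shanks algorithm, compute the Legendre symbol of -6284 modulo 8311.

Pull out -1: (-6284/8311) = (-1/8311)·(6284/8311). Since 8311 ≡ 3 (mod 4), (-1/8311) = -1. Now have -(6284/8311).
Factor out 2: 6284 = 2^2·1571. Since 8311 ≡ 7 (mod 8), (2/8311) = +1, and (2/8311)^2 = +1. Now have -(1571/8311).
Both 1571 ≡ 3 and 8311 ≡ 3 (mod 4), so reciprocity gives (1571/8311) = -(8311/1571). Reduce: 8311 ≡ 456 (mod 1571). Now have (456/1571).
Factor out 2: 456 = 2^3·57. Since 1571 ≡ 3 (mod 8), (2/1571) = -1, and (2/1571)^3 = -1. Now have -(57/1571).
57 ≡ 1 (mod 4), so quadratic reciprocity gives (57/1571) = (1571/57). Reduce: 1571 ≡ 32 (mod 57). Now have -(32/57).
Factor out 2: 32 = 2^5. Since 57 ≡ 1 (mod 8), (2/57) = +1, and (2/57)^5 = +1. Now have -(1/57).
(1/57) = 1. Collecting the sign factors: -1.

-1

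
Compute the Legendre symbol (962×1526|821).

By multiplicativity, (962·1526|821) = (962|821)·(1526|821).
First factor (962|821):
(962|821)
  = (141|821)    [962 ≡ 141 mod 821]
  = (821|141)    [QR: 141 ≡ 1 mod 4, sign kept]
  = (116|141)    [821 ≡ 116 mod 141]
  = (29|141)    [141 ≡ 5 mod 8 ⇒ (2|141)^2 = +1]
  = (141|29)    [QR: 29 ≡ 1 mod 4, sign kept]
  = (25|29)    [141 ≡ 25 mod 29]
  = (29|25)    [QR: 25 ≡ 1 mod 4, sign kept]
  = (4|25)    [29 ≡ 4 mod 25]
  = (1|25)    [25 ≡ 1 mod 8 ⇒ (2|25)^2 = +1]
  = 1    [(1|25) = 1]
Second factor (1526|821):
(1526|821)
  = (705|821)    [1526 ≡ 705 mod 821]
  = (821|705)    [QR: 705 ≡ 1 mod 4, sign kept]
  = (116|705)    [821 ≡ 116 mod 705]
  = (29|705)    [705 ≡ 1 mod 8 ⇒ (2|705)^2 = +1]
  = (705|29)    [QR: 29 ≡ 1 mod 4, sign kept]
  = (9|29)    [705 ≡ 9 mod 29]
  = (29|9)    [QR: 9 ≡ 1 mod 4, sign kept]
  = (2|9)    [29 ≡ 2 mod 9]
  = (1|9)    [9 ≡ 1 mod 8 ⇒ (2|9) = +1]
  = 1    [(1|9) = 1]
Product: (1)·(1) = 1.

1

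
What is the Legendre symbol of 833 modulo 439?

-1

Reduce the numerator: 833 ≡ 394 (mod 439), so (833 / 439) = (394 / 439).
Factor out 2: 394 = 2·197. Since 439 ≡ 7 (mod 8), (2 / 439) = +1. Now have (197 / 439).
197 ≡ 1 (mod 4), so quadratic reciprocity gives (197 / 439) = (439 / 197). Reduce: 439 ≡ 45 (mod 197). Now have (45 / 197).
45 ≡ 1 (mod 4), so quadratic reciprocity gives (45 / 197) = (197 / 45). Reduce: 197 ≡ 17 (mod 45). Now have (17 / 45).
17 ≡ 1 (mod 4), so quadratic reciprocity gives (17 / 45) = (45 / 17). Reduce: 45 ≡ 11 (mod 17). Now have (11 / 17).
17 ≡ 1 (mod 4), so quadratic reciprocity gives (11 / 17) = (17 / 11). Reduce: 17 ≡ 6 (mod 11). Now have (6 / 11).
Factor out 2: 6 = 2·3. Since 11 ≡ 3 (mod 8), (2 / 11) = -1. Now have -(3 / 11).
Both 3 ≡ 3 and 11 ≡ 3 (mod 4), so reciprocity gives (3 / 11) = -(11 / 3). Reduce: 11 ≡ 2 (mod 3). Now have (2 / 3).
Factor out 2: 2 = 2. Since 3 ≡ 3 (mod 8), (2 / 3) = -1. Now have -(1 / 3).
(1 / 3) = 1. Collecting the sign factors: -1.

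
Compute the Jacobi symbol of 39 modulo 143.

0

(39/143)
  = -(143/39)    [QR: both ≡ 3 mod 4, sign flips]
  = -(26/39)    [143 ≡ 26 mod 39]
  = -(13/39)    [39 ≡ 7 mod 8 ⇒ (2/39) = +1]
  = -(39/13)    [QR: 13 ≡ 1 mod 4, sign kept]
  = -(0/13)    [39 ≡ 0 mod 13]
  = 0    [numerator 0, gcd > 1]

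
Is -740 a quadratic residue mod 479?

yes

Pull out -1: (-740/479) = (-1/479)·(740/479). Since 479 ≡ 3 (mod 4), (-1/479) = -1. Now have -(740/479).
Reduce the numerator: 740 ≡ 261 (mod 479), so (740/479) = (261/479).
261 ≡ 1 (mod 4), so quadratic reciprocity gives (261/479) = (479/261). Reduce: 479 ≡ 218 (mod 261). Now have -(218/261).
Factor out 2: 218 = 2·109. Since 261 ≡ 5 (mod 8), (2/261) = -1. Now have (109/261).
109 ≡ 1 (mod 4), so quadratic reciprocity gives (109/261) = (261/109). Reduce: 261 ≡ 43 (mod 109). Now have (43/109).
109 ≡ 1 (mod 4), so quadratic reciprocity gives (43/109) = (109/43). Reduce: 109 ≡ 23 (mod 43). Now have (23/43).
Both 23 ≡ 3 and 43 ≡ 3 (mod 4), so reciprocity gives (23/43) = -(43/23). Reduce: 43 ≡ 20 (mod 23). Now have -(20/23).
Factor out 2: 20 = 2^2·5. Since 23 ≡ 7 (mod 8), (2/23) = +1, and (2/23)^2 = +1. Now have -(5/23).
5 ≡ 1 (mod 4), so quadratic reciprocity gives (5/23) = (23/5). Reduce: 23 ≡ 3 (mod 5). Now have -(3/5).
5 ≡ 1 (mod 4), so quadratic reciprocity gives (3/5) = (5/3). Reduce: 5 ≡ 2 (mod 3). Now have -(2/3).
Factor out 2: 2 = 2. Since 3 ≡ 3 (mod 8), (2/3) = -1. Now have (1/3).
(1/3) = 1. Collecting the sign factors: 1.
(-740/479) = 1, and 479 is prime, so -740 is a quadratic residue mod 479.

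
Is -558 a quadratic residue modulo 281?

Pull out -1: (-558|281) = (-1|281)·(558|281). Since 281 ≡ 1 (mod 4), (-1|281) = +1. Now have (558|281).
Reduce the numerator: 558 ≡ 277 (mod 281), so (558|281) = (277|281).
277 ≡ 1 (mod 4), so quadratic reciprocity gives (277|281) = (281|277). Reduce: 281 ≡ 4 (mod 277). Now have (4|277).
Factor out 2: 4 = 2^2. Since 277 ≡ 5 (mod 8), (2|277) = -1, and (2|277)^2 = +1. Now have (1|277).
(1|277) = 1. Collecting the sign factors: 1.
The Legendre symbol is 1, so x^2 ≡ -558 (mod 281) has solution.

yes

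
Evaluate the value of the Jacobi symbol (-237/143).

(-237/143)
  = (49/143)    [-237 ≡ 49 mod 143]
  = (143/49)    [QR: 49 ≡ 1 mod 4, sign kept]
  = (45/49)    [143 ≡ 45 mod 49]
  = (49/45)    [QR: 45 ≡ 1 mod 4, sign kept]
  = (4/45)    [49 ≡ 4 mod 45]
  = (1/45)    [45 ≡ 5 mod 8 ⇒ (2/45)^2 = +1]
  = 1    [(1/45) = 1]

1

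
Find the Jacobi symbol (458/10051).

(458/10051)
  = -(229/10051)    [10051 ≡ 3 mod 8 ⇒ (2/10051) = -1]
  = -(10051/229)    [QR: 229 ≡ 1 mod 4, sign kept]
  = -(204/229)    [10051 ≡ 204 mod 229]
  = -(51/229)    [229 ≡ 5 mod 8 ⇒ (2/229)^2 = +1]
  = -(229/51)    [QR: 229 ≡ 1 mod 4, sign kept]
  = -(25/51)    [229 ≡ 25 mod 51]
  = -(51/25)    [QR: 25 ≡ 1 mod 4, sign kept]
  = -(1/25)    [51 ≡ 1 mod 25]
  = -1    [(1/25) = 1]

-1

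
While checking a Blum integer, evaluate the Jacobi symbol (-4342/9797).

-1

Reduce the numerator: -4342 ≡ 5455 (mod 9797), so (-4342/9797) = (5455/9797).
9797 ≡ 1 (mod 4), so quadratic reciprocity gives (5455/9797) = (9797/5455). Reduce: 9797 ≡ 4342 (mod 5455). Now have (4342/5455).
Factor out 2: 4342 = 2·2171. Since 5455 ≡ 7 (mod 8), (2/5455) = +1. Now have (2171/5455).
Both 2171 ≡ 3 and 5455 ≡ 3 (mod 4), so reciprocity gives (2171/5455) = -(5455/2171). Reduce: 5455 ≡ 1113 (mod 2171). Now have -(1113/2171).
1113 ≡ 1 (mod 4), so quadratic reciprocity gives (1113/2171) = (2171/1113). Reduce: 2171 ≡ 1058 (mod 1113). Now have -(1058/1113).
Factor out 2: 1058 = 2·529. Since 1113 ≡ 1 (mod 8), (2/1113) = +1. Now have -(529/1113).
529 ≡ 1 (mod 4), so quadratic reciprocity gives (529/1113) = (1113/529). Reduce: 1113 ≡ 55 (mod 529). Now have -(55/529).
529 ≡ 1 (mod 4), so quadratic reciprocity gives (55/529) = (529/55). Reduce: 529 ≡ 34 (mod 55). Now have -(34/55).
Factor out 2: 34 = 2·17. Since 55 ≡ 7 (mod 8), (2/55) = +1. Now have -(17/55).
17 ≡ 1 (mod 4), so quadratic reciprocity gives (17/55) = (55/17). Reduce: 55 ≡ 4 (mod 17). Now have -(4/17).
Factor out 2: 4 = 2^2. Since 17 ≡ 1 (mod 8), (2/17) = +1, and (2/17)^2 = +1. Now have -(1/17).
(1/17) = 1. Collecting the sign factors: -1.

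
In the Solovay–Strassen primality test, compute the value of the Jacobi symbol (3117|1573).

1

(3117|1573)
  = (1544|1573)    [3117 ≡ 1544 mod 1573]
  = -(193|1573)    [1573 ≡ 5 mod 8 ⇒ (2|1573)^3 = -1]
  = -(1573|193)    [QR: 193 ≡ 1 mod 4, sign kept]
  = -(29|193)    [1573 ≡ 29 mod 193]
  = -(193|29)    [QR: 29 ≡ 1 mod 4, sign kept]
  = -(19|29)    [193 ≡ 19 mod 29]
  = -(29|19)    [QR: 29 ≡ 1 mod 4, sign kept]
  = -(10|19)    [29 ≡ 10 mod 19]
  = (5|19)    [19 ≡ 3 mod 8 ⇒ (2|19) = -1]
  = (19|5)    [QR: 5 ≡ 1 mod 4, sign kept]
  = (4|5)    [19 ≡ 4 mod 5]
  = (1|5)    [5 ≡ 5 mod 8 ⇒ (2|5)^2 = +1]
  = 1    [(1|5) = 1]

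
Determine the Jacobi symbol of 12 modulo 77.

-1

(12/77)
  = (3/77)    [77 ≡ 5 mod 8 ⇒ (2/77)^2 = +1]
  = (77/3)    [QR: 77 ≡ 1 mod 4, sign kept]
  = (2/3)    [77 ≡ 2 mod 3]
  = -(1/3)    [3 ≡ 3 mod 8 ⇒ (2/3) = -1]
  = -1    [(1/3) = 1]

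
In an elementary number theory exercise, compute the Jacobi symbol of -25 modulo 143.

Pull out -1: (-25|143) = (-1|143)·(25|143). Since 143 ≡ 3 (mod 4), (-1|143) = -1. Now have -(25|143).
25 ≡ 1 (mod 4), so quadratic reciprocity gives (25|143) = (143|25). Reduce: 143 ≡ 18 (mod 25). Now have -(18|25).
Factor out 2: 18 = 2·9. Since 25 ≡ 1 (mod 8), (2|25) = +1. Now have -(9|25).
9 ≡ 1 (mod 4), so quadratic reciprocity gives (9|25) = (25|9). Reduce: 25 ≡ 7 (mod 9). Now have -(7|9).
9 ≡ 1 (mod 4), so quadratic reciprocity gives (7|9) = (9|7). Reduce: 9 ≡ 2 (mod 7). Now have -(2|7).
Factor out 2: 2 = 2. Since 7 ≡ 7 (mod 8), (2|7) = +1. Now have -(1|7).
(1|7) = 1. Collecting the sign factors: -1.

-1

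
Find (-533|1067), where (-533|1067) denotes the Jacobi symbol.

-1

Reduce the numerator: -533 ≡ 534 (mod 1067), so (-533|1067) = (534|1067).
Factor out 2: 534 = 2·267. Since 1067 ≡ 3 (mod 8), (2|1067) = -1. Now have -(267|1067).
Both 267 ≡ 3 and 1067 ≡ 3 (mod 4), so reciprocity gives (267|1067) = -(1067|267). Reduce: 1067 ≡ 266 (mod 267). Now have (266|267).
Factor out 2: 266 = 2·133. Since 267 ≡ 3 (mod 8), (2|267) = -1. Now have -(133|267).
133 ≡ 1 (mod 4), so quadratic reciprocity gives (133|267) = (267|133). Reduce: 267 ≡ 1 (mod 133). Now have -(1|133).
(1|133) = 1. Collecting the sign factors: -1.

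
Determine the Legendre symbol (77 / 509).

-1

(77 / 509)
  = (509 / 77)    [QR: 77 ≡ 1 mod 4, sign kept]
  = (47 / 77)    [509 ≡ 47 mod 77]
  = (77 / 47)    [QR: 77 ≡ 1 mod 4, sign kept]
  = (30 / 47)    [77 ≡ 30 mod 47]
  = (15 / 47)    [47 ≡ 7 mod 8 ⇒ (2 / 47) = +1]
  = -(47 / 15)    [QR: both ≡ 3 mod 4, sign flips]
  = -(2 / 15)    [47 ≡ 2 mod 15]
  = -(1 / 15)    [15 ≡ 7 mod 8 ⇒ (2 / 15) = +1]
  = -1    [(1 / 15) = 1]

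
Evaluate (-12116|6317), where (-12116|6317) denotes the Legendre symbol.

(-12116|6317)
  = (518|6317)    [-12116 ≡ 518 mod 6317]
  = -(259|6317)    [6317 ≡ 5 mod 8 ⇒ (2|6317) = -1]
  = -(6317|259)    [QR: 6317 ≡ 1 mod 4, sign kept]
  = -(101|259)    [6317 ≡ 101 mod 259]
  = -(259|101)    [QR: 101 ≡ 1 mod 4, sign kept]
  = -(57|101)    [259 ≡ 57 mod 101]
  = -(101|57)    [QR: 57 ≡ 1 mod 4, sign kept]
  = -(44|57)    [101 ≡ 44 mod 57]
  = -(11|57)    [57 ≡ 1 mod 8 ⇒ (2|57)^2 = +1]
  = -(57|11)    [QR: 57 ≡ 1 mod 4, sign kept]
  = -(2|11)    [57 ≡ 2 mod 11]
  = (1|11)    [11 ≡ 3 mod 8 ⇒ (2|11) = -1]
  = 1    [(1|11) = 1]

1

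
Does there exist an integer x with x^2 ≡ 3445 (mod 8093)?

yes

3445 ≡ 1 (mod 4), so quadratic reciprocity gives (3445|8093) = (8093|3445). Reduce: 8093 ≡ 1203 (mod 3445). Now have (1203|3445).
3445 ≡ 1 (mod 4), so quadratic reciprocity gives (1203|3445) = (3445|1203). Reduce: 3445 ≡ 1039 (mod 1203). Now have (1039|1203).
Both 1039 ≡ 3 and 1203 ≡ 3 (mod 4), so reciprocity gives (1039|1203) = -(1203|1039). Reduce: 1203 ≡ 164 (mod 1039). Now have -(164|1039).
Factor out 2: 164 = 2^2·41. Since 1039 ≡ 7 (mod 8), (2|1039) = +1, and (2|1039)^2 = +1. Now have -(41|1039).
41 ≡ 1 (mod 4), so quadratic reciprocity gives (41|1039) = (1039|41). Reduce: 1039 ≡ 14 (mod 41). Now have -(14|41).
Factor out 2: 14 = 2·7. Since 41 ≡ 1 (mod 8), (2|41) = +1. Now have -(7|41).
41 ≡ 1 (mod 4), so quadratic reciprocity gives (7|41) = (41|7). Reduce: 41 ≡ 6 (mod 7). Now have -(6|7).
Factor out 2: 6 = 2·3. Since 7 ≡ 7 (mod 8), (2|7) = +1. Now have -(3|7).
Both 3 ≡ 3 and 7 ≡ 3 (mod 4), so reciprocity gives (3|7) = -(7|3). Reduce: 7 ≡ 1 (mod 3). Now have (1|3).
(1|3) = 1. Collecting the sign factors: 1.
The Legendre symbol is 1, so x^2 ≡ 3445 (mod 8093) has solution.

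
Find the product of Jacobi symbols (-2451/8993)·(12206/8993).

0

By multiplicativity, (-2451·12206/8993) = (-2451/8993)·(12206/8993).
First factor (-2451/8993):
Pull out -1: (-2451/8993) = (-1/8993)·(2451/8993). Since 8993 ≡ 1 (mod 4), (-1/8993) = +1. Now have (2451/8993).
8993 ≡ 1 (mod 4), so quadratic reciprocity gives (2451/8993) = (8993/2451). Reduce: 8993 ≡ 1640 (mod 2451). Now have (1640/2451).
Factor out 2: 1640 = 2^3·205. Since 2451 ≡ 3 (mod 8), (2/2451) = -1, and (2/2451)^3 = -1. Now have -(205/2451).
205 ≡ 1 (mod 4), so quadratic reciprocity gives (205/2451) = (2451/205). Reduce: 2451 ≡ 196 (mod 205). Now have -(196/205).
Factor out 2: 196 = 2^2·49. Since 205 ≡ 5 (mod 8), (2/205) = -1, and (2/205)^2 = +1. Now have -(49/205).
49 ≡ 1 (mod 4), so quadratic reciprocity gives (49/205) = (205/49). Reduce: 205 ≡ 9 (mod 49). Now have -(9/49).
9 ≡ 1 (mod 4), so quadratic reciprocity gives (9/49) = (49/9). Reduce: 49 ≡ 4 (mod 9). Now have -(4/9).
Factor out 2: 4 = 2^2. Since 9 ≡ 1 (mod 8), (2/9) = +1, and (2/9)^2 = +1. Now have -(1/9).
(1/9) = 1. Collecting the sign factors: -1.
Second factor (12206/8993):
Reduce the numerator: 12206 ≡ 3213 (mod 8993), so (12206/8993) = (3213/8993).
3213 ≡ 1 (mod 4), so quadratic reciprocity gives (3213/8993) = (8993/3213). Reduce: 8993 ≡ 2567 (mod 3213). Now have (2567/3213).
3213 ≡ 1 (mod 4), so quadratic reciprocity gives (2567/3213) = (3213/2567). Reduce: 3213 ≡ 646 (mod 2567). Now have (646/2567).
Factor out 2: 646 = 2·323. Since 2567 ≡ 7 (mod 8), (2/2567) = +1. Now have (323/2567).
Both 323 ≡ 3 and 2567 ≡ 3 (mod 4), so reciprocity gives (323/2567) = -(2567/323). Reduce: 2567 ≡ 306 (mod 323). Now have -(306/323).
Factor out 2: 306 = 2·153. Since 323 ≡ 3 (mod 8), (2/323) = -1. Now have (153/323).
153 ≡ 1 (mod 4), so quadratic reciprocity gives (153/323) = (323/153). Reduce: 323 ≡ 17 (mod 153). Now have (17/153).
17 ≡ 1 (mod 4), so quadratic reciprocity gives (17/153) = (153/17). Reduce: 153 ≡ 0 (mod 17). Now have (0/17).
The numerator is now 0 with denominator 17 > 1: the symbol is 0.
Product: (-1)·(0) = 0.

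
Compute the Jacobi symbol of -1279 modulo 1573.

-1

Pull out -1: (-1279/1573) = (-1/1573)·(1279/1573). Since 1573 ≡ 1 (mod 4), (-1/1573) = +1. Now have (1279/1573).
1573 ≡ 1 (mod 4), so quadratic reciprocity gives (1279/1573) = (1573/1279). Reduce: 1573 ≡ 294 (mod 1279). Now have (294/1279).
Factor out 2: 294 = 2·147. Since 1279 ≡ 7 (mod 8), (2/1279) = +1. Now have (147/1279).
Both 147 ≡ 3 and 1279 ≡ 3 (mod 4), so reciprocity gives (147/1279) = -(1279/147). Reduce: 1279 ≡ 103 (mod 147). Now have -(103/147).
Both 103 ≡ 3 and 147 ≡ 3 (mod 4), so reciprocity gives (103/147) = -(147/103). Reduce: 147 ≡ 44 (mod 103). Now have (44/103).
Factor out 2: 44 = 2^2·11. Since 103 ≡ 7 (mod 8), (2/103) = +1, and (2/103)^2 = +1. Now have (11/103).
Both 11 ≡ 3 and 103 ≡ 3 (mod 4), so reciprocity gives (11/103) = -(103/11). Reduce: 103 ≡ 4 (mod 11). Now have -(4/11).
Factor out 2: 4 = 2^2. Since 11 ≡ 3 (mod 8), (2/11) = -1, and (2/11)^2 = +1. Now have -(1/11).
(1/11) = 1. Collecting the sign factors: -1.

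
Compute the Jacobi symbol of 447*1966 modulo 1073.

By multiplicativity, (447·1966 / 1073) = (447 / 1073)·(1966 / 1073).
First factor (447 / 1073):
1073 ≡ 1 (mod 4), so quadratic reciprocity gives (447 / 1073) = (1073 / 447). Reduce: 1073 ≡ 179 (mod 447). Now have (179 / 447).
Both 179 ≡ 3 and 447 ≡ 3 (mod 4), so reciprocity gives (179 / 447) = -(447 / 179). Reduce: 447 ≡ 89 (mod 179). Now have -(89 / 179).
89 ≡ 1 (mod 4), so quadratic reciprocity gives (89 / 179) = (179 / 89). Reduce: 179 ≡ 1 (mod 89). Now have -(1 / 89).
(1 / 89) = 1. Collecting the sign factors: -1.
Second factor (1966 / 1073):
Reduce the numerator: 1966 ≡ 893 (mod 1073), so (1966 / 1073) = (893 / 1073).
893 ≡ 1 (mod 4), so quadratic reciprocity gives (893 / 1073) = (1073 / 893). Reduce: 1073 ≡ 180 (mod 893). Now have (180 / 893).
Factor out 2: 180 = 2^2·45. Since 893 ≡ 5 (mod 8), (2 / 893) = -1, and (2 / 893)^2 = +1. Now have (45 / 893).
45 ≡ 1 (mod 4), so quadratic reciprocity gives (45 / 893) = (893 / 45). Reduce: 893 ≡ 38 (mod 45). Now have (38 / 45).
Factor out 2: 38 = 2·19. Since 45 ≡ 5 (mod 8), (2 / 45) = -1. Now have -(19 / 45).
45 ≡ 1 (mod 4), so quadratic reciprocity gives (19 / 45) = (45 / 19). Reduce: 45 ≡ 7 (mod 19). Now have -(7 / 19).
Both 7 ≡ 3 and 19 ≡ 3 (mod 4), so reciprocity gives (7 / 19) = -(19 / 7). Reduce: 19 ≡ 5 (mod 7). Now have (5 / 7).
5 ≡ 1 (mod 4), so quadratic reciprocity gives (5 / 7) = (7 / 5). Reduce: 7 ≡ 2 (mod 5). Now have (2 / 5).
Factor out 2: 2 = 2. Since 5 ≡ 5 (mod 8), (2 / 5) = -1. Now have -(1 / 5).
(1 / 5) = 1. Collecting the sign factors: -1.
Product: (-1)·(-1) = 1.

1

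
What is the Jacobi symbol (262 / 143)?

Reduce the numerator: 262 ≡ 119 (mod 143), so (262 / 143) = (119 / 143).
Both 119 ≡ 3 and 143 ≡ 3 (mod 4), so reciprocity gives (119 / 143) = -(143 / 119). Reduce: 143 ≡ 24 (mod 119). Now have -(24 / 119).
Factor out 2: 24 = 2^3·3. Since 119 ≡ 7 (mod 8), (2 / 119) = +1, and (2 / 119)^3 = +1. Now have -(3 / 119).
Both 3 ≡ 3 and 119 ≡ 3 (mod 4), so reciprocity gives (3 / 119) = -(119 / 3). Reduce: 119 ≡ 2 (mod 3). Now have (2 / 3).
Factor out 2: 2 = 2. Since 3 ≡ 3 (mod 8), (2 / 3) = -1. Now have -(1 / 3).
(1 / 3) = 1. Collecting the sign factors: -1.

-1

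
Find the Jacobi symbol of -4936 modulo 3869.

-1

Reduce the numerator: -4936 ≡ 2802 (mod 3869), so (-4936/3869) = (2802/3869).
Factor out 2: 2802 = 2·1401. Since 3869 ≡ 5 (mod 8), (2/3869) = -1. Now have -(1401/3869).
1401 ≡ 1 (mod 4), so quadratic reciprocity gives (1401/3869) = (3869/1401). Reduce: 3869 ≡ 1067 (mod 1401). Now have -(1067/1401).
1401 ≡ 1 (mod 4), so quadratic reciprocity gives (1067/1401) = (1401/1067). Reduce: 1401 ≡ 334 (mod 1067). Now have -(334/1067).
Factor out 2: 334 = 2·167. Since 1067 ≡ 3 (mod 8), (2/1067) = -1. Now have (167/1067).
Both 167 ≡ 3 and 1067 ≡ 3 (mod 4), so reciprocity gives (167/1067) = -(1067/167). Reduce: 1067 ≡ 65 (mod 167). Now have -(65/167).
65 ≡ 1 (mod 4), so quadratic reciprocity gives (65/167) = (167/65). Reduce: 167 ≡ 37 (mod 65). Now have -(37/65).
37 ≡ 1 (mod 4), so quadratic reciprocity gives (37/65) = (65/37). Reduce: 65 ≡ 28 (mod 37). Now have -(28/37).
Factor out 2: 28 = 2^2·7. Since 37 ≡ 5 (mod 8), (2/37) = -1, and (2/37)^2 = +1. Now have -(7/37).
37 ≡ 1 (mod 4), so quadratic reciprocity gives (7/37) = (37/7). Reduce: 37 ≡ 2 (mod 7). Now have -(2/7).
Factor out 2: 2 = 2. Since 7 ≡ 7 (mod 8), (2/7) = +1. Now have -(1/7).
(1/7) = 1. Collecting the sign factors: -1.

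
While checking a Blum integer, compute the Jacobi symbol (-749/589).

(-749/589)
  = (749/589)    [589 ≡ 1 mod 4 ⇒ (-1/589) = +1]
  = (160/589)    [749 ≡ 160 mod 589]
  = -(5/589)    [589 ≡ 5 mod 8 ⇒ (2/589)^5 = -1]
  = -(589/5)    [QR: 5 ≡ 1 mod 4, sign kept]
  = -(4/5)    [589 ≡ 4 mod 5]
  = -(1/5)    [5 ≡ 5 mod 8 ⇒ (2/5)^2 = +1]
  = -1    [(1/5) = 1]

-1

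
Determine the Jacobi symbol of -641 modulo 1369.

(-641|1369)
  = (728|1369)    [-641 ≡ 728 mod 1369]
  = (91|1369)    [1369 ≡ 1 mod 8 ⇒ (2|1369)^3 = +1]
  = (1369|91)    [QR: 1369 ≡ 1 mod 4, sign kept]
  = (4|91)    [1369 ≡ 4 mod 91]
  = (1|91)    [91 ≡ 3 mod 8 ⇒ (2|91)^2 = +1]
  = 1    [(1|91) = 1]

1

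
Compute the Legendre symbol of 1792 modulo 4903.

1

Factor out 2: 1792 = 2^8·7. Since 4903 ≡ 7 (mod 8), (2/4903) = +1, and (2/4903)^8 = +1. Now have (7/4903).
Both 7 ≡ 3 and 4903 ≡ 3 (mod 4), so reciprocity gives (7/4903) = -(4903/7). Reduce: 4903 ≡ 3 (mod 7). Now have -(3/7).
Both 3 ≡ 3 and 7 ≡ 3 (mod 4), so reciprocity gives (3/7) = -(7/3). Reduce: 7 ≡ 1 (mod 3). Now have (1/3).
(1/3) = 1. Collecting the sign factors: 1.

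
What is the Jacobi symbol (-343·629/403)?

-1

By multiplicativity, (-343·629/403) = (-343/403)·(629/403).
First factor (-343/403):
(-343/403)
  = (60/403)    [-343 ≡ 60 mod 403]
  = (15/403)    [403 ≡ 3 mod 8 ⇒ (2/403)^2 = +1]
  = -(403/15)    [QR: both ≡ 3 mod 4, sign flips]
  = -(13/15)    [403 ≡ 13 mod 15]
  = -(15/13)    [QR: 13 ≡ 1 mod 4, sign kept]
  = -(2/13)    [15 ≡ 2 mod 13]
  = (1/13)    [13 ≡ 5 mod 8 ⇒ (2/13) = -1]
  = 1    [(1/13) = 1]
Second factor (629/403):
(629/403)
  = (226/403)    [629 ≡ 226 mod 403]
  = -(113/403)    [403 ≡ 3 mod 8 ⇒ (2/403) = -1]
  = -(403/113)    [QR: 113 ≡ 1 mod 4, sign kept]
  = -(64/113)    [403 ≡ 64 mod 113]
  = -(1/113)    [113 ≡ 1 mod 8 ⇒ (2/113)^6 = +1]
  = -1    [(1/113) = 1]
Product: (1)·(-1) = -1.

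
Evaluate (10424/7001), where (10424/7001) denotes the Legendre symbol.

-1

Reduce the numerator: 10424 ≡ 3423 (mod 7001), so (10424/7001) = (3423/7001).
7001 ≡ 1 (mod 4), so quadratic reciprocity gives (3423/7001) = (7001/3423). Reduce: 7001 ≡ 155 (mod 3423). Now have (155/3423).
Both 155 ≡ 3 and 3423 ≡ 3 (mod 4), so reciprocity gives (155/3423) = -(3423/155). Reduce: 3423 ≡ 13 (mod 155). Now have -(13/155).
13 ≡ 1 (mod 4), so quadratic reciprocity gives (13/155) = (155/13). Reduce: 155 ≡ 12 (mod 13). Now have -(12/13).
Factor out 2: 12 = 2^2·3. Since 13 ≡ 5 (mod 8), (2/13) = -1, and (2/13)^2 = +1. Now have -(3/13).
13 ≡ 1 (mod 4), so quadratic reciprocity gives (3/13) = (13/3). Reduce: 13 ≡ 1 (mod 3). Now have -(1/3).
(1/3) = 1. Collecting the sign factors: -1.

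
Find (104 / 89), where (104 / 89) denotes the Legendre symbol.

(104 / 89)
  = (15 / 89)    [104 ≡ 15 mod 89]
  = (89 / 15)    [QR: 89 ≡ 1 mod 4, sign kept]
  = (14 / 15)    [89 ≡ 14 mod 15]
  = (7 / 15)    [15 ≡ 7 mod 8 ⇒ (2 / 15) = +1]
  = -(15 / 7)    [QR: both ≡ 3 mod 4, sign flips]
  = -(1 / 7)    [15 ≡ 1 mod 7]
  = -1    [(1 / 7) = 1]

-1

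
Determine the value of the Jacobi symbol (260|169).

0

Reduce the numerator: 260 ≡ 91 (mod 169), so (260|169) = (91|169).
169 ≡ 1 (mod 4), so quadratic reciprocity gives (91|169) = (169|91). Reduce: 169 ≡ 78 (mod 91). Now have (78|91).
Factor out 2: 78 = 2·39. Since 91 ≡ 3 (mod 8), (2|91) = -1. Now have -(39|91).
Both 39 ≡ 3 and 91 ≡ 3 (mod 4), so reciprocity gives (39|91) = -(91|39). Reduce: 91 ≡ 13 (mod 39). Now have (13|39).
13 ≡ 1 (mod 4), so quadratic reciprocity gives (13|39) = (39|13). Reduce: 39 ≡ 0 (mod 13). Now have (0|13).
The numerator is now 0 with denominator 13 > 1: the symbol is 0.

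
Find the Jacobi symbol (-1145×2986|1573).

By multiplicativity, (-1145·2986|1573) = (-1145|1573)·(2986|1573).
First factor (-1145|1573):
Reduce the numerator: -1145 ≡ 428 (mod 1573), so (-1145|1573) = (428|1573).
Factor out 2: 428 = 2^2·107. Since 1573 ≡ 5 (mod 8), (2|1573) = -1, and (2|1573)^2 = +1. Now have (107|1573).
1573 ≡ 1 (mod 4), so quadratic reciprocity gives (107|1573) = (1573|107). Reduce: 1573 ≡ 75 (mod 107). Now have (75|107).
Both 75 ≡ 3 and 107 ≡ 3 (mod 4), so reciprocity gives (75|107) = -(107|75). Reduce: 107 ≡ 32 (mod 75). Now have -(32|75).
Factor out 2: 32 = 2^5. Since 75 ≡ 3 (mod 8), (2|75) = -1, and (2|75)^5 = -1. Now have (1|75).
(1|75) = 1. Collecting the sign factors: 1.
Second factor (2986|1573):
Reduce the numerator: 2986 ≡ 1413 (mod 1573), so (2986|1573) = (1413|1573).
1413 ≡ 1 (mod 4), so quadratic reciprocity gives (1413|1573) = (1573|1413). Reduce: 1573 ≡ 160 (mod 1413). Now have (160|1413).
Factor out 2: 160 = 2^5·5. Since 1413 ≡ 5 (mod 8), (2|1413) = -1, and (2|1413)^5 = -1. Now have -(5|1413).
5 ≡ 1 (mod 4), so quadratic reciprocity gives (5|1413) = (1413|5). Reduce: 1413 ≡ 3 (mod 5). Now have -(3|5).
5 ≡ 1 (mod 4), so quadratic reciprocity gives (3|5) = (5|3). Reduce: 5 ≡ 2 (mod 3). Now have -(2|3).
Factor out 2: 2 = 2. Since 3 ≡ 3 (mod 8), (2|3) = -1. Now have (1|3).
(1|3) = 1. Collecting the sign factors: 1.
Product: (1)·(1) = 1.

1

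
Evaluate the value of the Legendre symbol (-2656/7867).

(-2656/7867)
  = -(2656/7867)    [7867 ≡ 3 mod 4 ⇒ (-1/7867) = -1]
  = (83/7867)    [7867 ≡ 3 mod 8 ⇒ (2/7867)^5 = -1]
  = -(7867/83)    [QR: both ≡ 3 mod 4, sign flips]
  = -(65/83)    [7867 ≡ 65 mod 83]
  = -(83/65)    [QR: 65 ≡ 1 mod 4, sign kept]
  = -(18/65)    [83 ≡ 18 mod 65]
  = -(9/65)    [65 ≡ 1 mod 8 ⇒ (2/65) = +1]
  = -(65/9)    [QR: 9 ≡ 1 mod 4, sign kept]
  = -(2/9)    [65 ≡ 2 mod 9]
  = -(1/9)    [9 ≡ 1 mod 8 ⇒ (2/9) = +1]
  = -1    [(1/9) = 1]

-1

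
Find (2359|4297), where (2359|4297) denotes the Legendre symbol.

-1

(2359|4297)
  = (4297|2359)    [QR: 4297 ≡ 1 mod 4, sign kept]
  = (1938|2359)    [4297 ≡ 1938 mod 2359]
  = (969|2359)    [2359 ≡ 7 mod 8 ⇒ (2|2359) = +1]
  = (2359|969)    [QR: 969 ≡ 1 mod 4, sign kept]
  = (421|969)    [2359 ≡ 421 mod 969]
  = (969|421)    [QR: 421 ≡ 1 mod 4, sign kept]
  = (127|421)    [969 ≡ 127 mod 421]
  = (421|127)    [QR: 421 ≡ 1 mod 4, sign kept]
  = (40|127)    [421 ≡ 40 mod 127]
  = (5|127)    [127 ≡ 7 mod 8 ⇒ (2|127)^3 = +1]
  = (127|5)    [QR: 5 ≡ 1 mod 4, sign kept]
  = (2|5)    [127 ≡ 2 mod 5]
  = -(1|5)    [5 ≡ 5 mod 8 ⇒ (2|5) = -1]
  = -1    [(1|5) = 1]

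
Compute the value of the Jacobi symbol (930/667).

1

(930/667)
  = (263/667)    [930 ≡ 263 mod 667]
  = -(667/263)    [QR: both ≡ 3 mod 4, sign flips]
  = -(141/263)    [667 ≡ 141 mod 263]
  = -(263/141)    [QR: 141 ≡ 1 mod 4, sign kept]
  = -(122/141)    [263 ≡ 122 mod 141]
  = (61/141)    [141 ≡ 5 mod 8 ⇒ (2/141) = -1]
  = (141/61)    [QR: 61 ≡ 1 mod 4, sign kept]
  = (19/61)    [141 ≡ 19 mod 61]
  = (61/19)    [QR: 61 ≡ 1 mod 4, sign kept]
  = (4/19)    [61 ≡ 4 mod 19]
  = (1/19)    [19 ≡ 3 mod 8 ⇒ (2/19)^2 = +1]
  = 1    [(1/19) = 1]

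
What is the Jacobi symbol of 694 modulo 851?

1

(694|851)
  = -(347|851)    [851 ≡ 3 mod 8 ⇒ (2|851) = -1]
  = (851|347)    [QR: both ≡ 3 mod 4, sign flips]
  = (157|347)    [851 ≡ 157 mod 347]
  = (347|157)    [QR: 157 ≡ 1 mod 4, sign kept]
  = (33|157)    [347 ≡ 33 mod 157]
  = (157|33)    [QR: 33 ≡ 1 mod 4, sign kept]
  = (25|33)    [157 ≡ 25 mod 33]
  = (33|25)    [QR: 25 ≡ 1 mod 4, sign kept]
  = (8|25)    [33 ≡ 8 mod 25]
  = (1|25)    [25 ≡ 1 mod 8 ⇒ (2|25)^3 = +1]
  = 1    [(1|25) = 1]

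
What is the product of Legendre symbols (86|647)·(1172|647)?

By multiplicativity, (86·1172|647) = (86|647)·(1172|647).
First factor (86|647):
Factor out 2: 86 = 2·43. Since 647 ≡ 7 (mod 8), (2|647) = +1. Now have (43|647).
Both 43 ≡ 3 and 647 ≡ 3 (mod 4), so reciprocity gives (43|647) = -(647|43). Reduce: 647 ≡ 2 (mod 43). Now have -(2|43).
Factor out 2: 2 = 2. Since 43 ≡ 3 (mod 8), (2|43) = -1. Now have (1|43).
(1|43) = 1. Collecting the sign factors: 1.
Second factor (1172|647):
Reduce the numerator: 1172 ≡ 525 (mod 647), so (1172|647) = (525|647).
525 ≡ 1 (mod 4), so quadratic reciprocity gives (525|647) = (647|525). Reduce: 647 ≡ 122 (mod 525). Now have (122|525).
Factor out 2: 122 = 2·61. Since 525 ≡ 5 (mod 8), (2|525) = -1. Now have -(61|525).
61 ≡ 1 (mod 4), so quadratic reciprocity gives (61|525) = (525|61). Reduce: 525 ≡ 37 (mod 61). Now have -(37|61).
37 ≡ 1 (mod 4), so quadratic reciprocity gives (37|61) = (61|37). Reduce: 61 ≡ 24 (mod 37). Now have -(24|37).
Factor out 2: 24 = 2^3·3. Since 37 ≡ 5 (mod 8), (2|37) = -1, and (2|37)^3 = -1. Now have (3|37).
37 ≡ 1 (mod 4), so quadratic reciprocity gives (3|37) = (37|3). Reduce: 37 ≡ 1 (mod 3). Now have (1|3).
(1|3) = 1. Collecting the sign factors: 1.
Product: (1)·(1) = 1.

1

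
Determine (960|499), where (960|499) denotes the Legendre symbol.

Reduce the numerator: 960 ≡ 461 (mod 499), so (960|499) = (461|499).
461 ≡ 1 (mod 4), so quadratic reciprocity gives (461|499) = (499|461). Reduce: 499 ≡ 38 (mod 461). Now have (38|461).
Factor out 2: 38 = 2·19. Since 461 ≡ 5 (mod 8), (2|461) = -1. Now have -(19|461).
461 ≡ 1 (mod 4), so quadratic reciprocity gives (19|461) = (461|19). Reduce: 461 ≡ 5 (mod 19). Now have -(5|19).
5 ≡ 1 (mod 4), so quadratic reciprocity gives (5|19) = (19|5). Reduce: 19 ≡ 4 (mod 5). Now have -(4|5).
Factor out 2: 4 = 2^2. Since 5 ≡ 5 (mod 8), (2|5) = -1, and (2|5)^2 = +1. Now have -(1|5).
(1|5) = 1. Collecting the sign factors: -1.

-1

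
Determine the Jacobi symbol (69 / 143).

69 ≡ 1 (mod 4), so quadratic reciprocity gives (69 / 143) = (143 / 69). Reduce: 143 ≡ 5 (mod 69). Now have (5 / 69).
5 ≡ 1 (mod 4), so quadratic reciprocity gives (5 / 69) = (69 / 5). Reduce: 69 ≡ 4 (mod 5). Now have (4 / 5).
Factor out 2: 4 = 2^2. Since 5 ≡ 5 (mod 8), (2 / 5) = -1, and (2 / 5)^2 = +1. Now have (1 / 5).
(1 / 5) = 1. Collecting the sign factors: 1.

1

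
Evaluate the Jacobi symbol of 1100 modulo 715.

(1100/715)
  = (385/715)    [1100 ≡ 385 mod 715]
  = (715/385)    [QR: 385 ≡ 1 mod 4, sign kept]
  = (330/385)    [715 ≡ 330 mod 385]
  = (165/385)    [385 ≡ 1 mod 8 ⇒ (2/385) = +1]
  = (385/165)    [QR: 165 ≡ 1 mod 4, sign kept]
  = (55/165)    [385 ≡ 55 mod 165]
  = (165/55)    [QR: 165 ≡ 1 mod 4, sign kept]
  = (0/55)    [165 ≡ 0 mod 55]
  = 0    [numerator 0, gcd > 1]

0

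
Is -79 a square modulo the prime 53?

Reduce the numerator: -79 ≡ 27 (mod 53), so (-79/53) = (27/53).
53 ≡ 1 (mod 4), so quadratic reciprocity gives (27/53) = (53/27). Reduce: 53 ≡ 26 (mod 27). Now have (26/27).
Factor out 2: 26 = 2·13. Since 27 ≡ 3 (mod 8), (2/27) = -1. Now have -(13/27).
13 ≡ 1 (mod 4), so quadratic reciprocity gives (13/27) = (27/13). Reduce: 27 ≡ 1 (mod 13). Now have -(1/13).
(1/13) = 1. Collecting the sign factors: -1.
(-79/53) = -1, and 53 is prime, so -79 is not a quadratic residue mod 53.

no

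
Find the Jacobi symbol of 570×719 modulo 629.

By multiplicativity, (570·719/629) = (570/629)·(719/629).
First factor (570/629):
Factor out 2: 570 = 2·285. Since 629 ≡ 5 (mod 8), (2/629) = -1. Now have -(285/629).
285 ≡ 1 (mod 4), so quadratic reciprocity gives (285/629) = (629/285). Reduce: 629 ≡ 59 (mod 285). Now have -(59/285).
285 ≡ 1 (mod 4), so quadratic reciprocity gives (59/285) = (285/59). Reduce: 285 ≡ 49 (mod 59). Now have -(49/59).
49 ≡ 1 (mod 4), so quadratic reciprocity gives (49/59) = (59/49). Reduce: 59 ≡ 10 (mod 49). Now have -(10/49).
Factor out 2: 10 = 2·5. Since 49 ≡ 1 (mod 8), (2/49) = +1. Now have -(5/49).
5 ≡ 1 (mod 4), so quadratic reciprocity gives (5/49) = (49/5). Reduce: 49 ≡ 4 (mod 5). Now have -(4/5).
Factor out 2: 4 = 2^2. Since 5 ≡ 5 (mod 8), (2/5) = -1, and (2/5)^2 = +1. Now have -(1/5).
(1/5) = 1. Collecting the sign factors: -1.
Second factor (719/629):
Reduce the numerator: 719 ≡ 90 (mod 629), so (719/629) = (90/629).
Factor out 2: 90 = 2·45. Since 629 ≡ 5 (mod 8), (2/629) = -1. Now have -(45/629).
45 ≡ 1 (mod 4), so quadratic reciprocity gives (45/629) = (629/45). Reduce: 629 ≡ 44 (mod 45). Now have -(44/45).
Factor out 2: 44 = 2^2·11. Since 45 ≡ 5 (mod 8), (2/45) = -1, and (2/45)^2 = +1. Now have -(11/45).
45 ≡ 1 (mod 4), so quadratic reciprocity gives (11/45) = (45/11). Reduce: 45 ≡ 1 (mod 11). Now have -(1/11).
(1/11) = 1. Collecting the sign factors: -1.
Product: (-1)·(-1) = 1.

1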